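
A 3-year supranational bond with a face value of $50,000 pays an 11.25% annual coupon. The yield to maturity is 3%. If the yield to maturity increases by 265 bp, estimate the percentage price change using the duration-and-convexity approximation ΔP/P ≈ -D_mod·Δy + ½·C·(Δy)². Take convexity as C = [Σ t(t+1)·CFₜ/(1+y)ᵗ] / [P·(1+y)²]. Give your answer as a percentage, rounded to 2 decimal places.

-6.69%

With y = 0.03:
  t   CF        PV=CF/(1+0.03)^t    t·PV        t(t+1)·PV
  1     5,625.00     5,461.1650     5,461.1650      10,922.3301
  2     5,625.00     5,302.1020    10,604.2040      31,812.6119
  3    55,625.00    50,904.7548   152,714.2644     610,857.0576
  Σ                 61,668.0218   168,779.6334     653,591.9996
P = 61,668.0218; D_Mac = 2.73691 yrs; D_mod = 2.65719 yrs; C = 9.99016.
Duration effect: -2.65719 × (+0.0265) = -0.070416
Convexity effect: 0.5 × 9.99016 × (0.0265)² = +0.0035078
ΔP/P ≈ -0.070416 + 0.0035078 = -0.066908 = -6.6908%.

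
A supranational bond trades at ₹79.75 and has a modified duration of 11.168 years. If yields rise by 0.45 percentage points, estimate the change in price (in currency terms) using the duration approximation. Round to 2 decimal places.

-₹4.01

Duration approximation: ΔP/P ≈ -D_mod · Δy = -11.168 × (+0.0045) = -0.050256.
ΔP ≈ 79.75 × (-0.050256) = -4.007916.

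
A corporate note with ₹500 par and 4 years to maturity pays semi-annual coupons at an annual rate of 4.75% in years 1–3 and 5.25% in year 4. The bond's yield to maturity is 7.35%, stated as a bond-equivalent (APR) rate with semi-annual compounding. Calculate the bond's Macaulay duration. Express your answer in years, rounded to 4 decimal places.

3.6722 years

Periodic yield y = 0.03675. Discount each cash flow and weight by its period:
  t   CF        PV=CF/(1+0.03675)^t    t·PV
  1       11.875        11.4541        11.4541
  2       11.875        11.0480        22.0961
  3       11.875        10.6564        31.9693
  4       11.875        10.2787        41.1147
  5       11.875         9.9143        49.5717
  6       11.875         9.5629        57.3774
  7       13.125        10.1949        71.3640
  8      513.125       384.4420     3,075.5360
  Σ                    457.5513     3,360.4831
Price P = Σ PV = 457.5513.
Macaulay duration = Σ(t·PV) / P = 3,360.4831 / 457.5513 = 7.34449 half-year periods.
In years: 7.34449 / 2 = 3.67225 years.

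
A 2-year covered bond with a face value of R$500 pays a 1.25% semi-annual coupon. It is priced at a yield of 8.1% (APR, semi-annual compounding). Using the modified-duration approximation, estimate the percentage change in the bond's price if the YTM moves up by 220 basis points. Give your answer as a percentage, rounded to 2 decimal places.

Periodic yield y = 0.0405. Modified duration first:
  t   CF        PV=CF/(1+0.0405)^t    t·PV
  1        3.125         3.0034         3.0034
  2        3.125         2.8865         5.7729
  3        3.125         2.7741         8.3223
  4      503.125       429.2473     1,716.9892
  Σ                    437.9112     1,734.0878
P = 437.9112; D_Mac = 3.95991 half-year periods = 1.97995 yrs; D_mod = 1.97995/(1+0.0405) = 1.90289 yrs.
ΔP/P ≈ -D_mod · Δy = -1.90289 × (+0.022) = -0.041864 = -4.1864%.

-4.19%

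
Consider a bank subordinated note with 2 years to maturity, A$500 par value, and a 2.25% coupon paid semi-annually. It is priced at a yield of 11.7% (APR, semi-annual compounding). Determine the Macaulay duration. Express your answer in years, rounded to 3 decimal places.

1.963 years

Periodic yield y = 0.0585. Discount each cash flow and weight by its period:
  t   CF        PV=CF/(1+0.0585)^t    t·PV
  1        5.625         5.3141         5.3141
  2        5.625         5.0204        10.0409
  3        5.625         4.7430        14.2289
  4      505.625       402.7774     1,611.1096
  Σ                    417.8549     1,640.6935
Price P = Σ PV = 417.8549.
Macaulay duration = Σ(t·PV) / P = 1,640.6935 / 417.8549 = 3.92647 half-year periods.
In years: 3.92647 / 2 = 1.96323 years.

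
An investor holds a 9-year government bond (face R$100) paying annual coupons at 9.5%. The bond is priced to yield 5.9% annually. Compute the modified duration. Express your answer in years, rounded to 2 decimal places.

6.34 years

Periodic yield y = 0.059. First find Macaulay duration:
  t   CF        PV=CF/(1+0.059)^t    t·PV
  1         9.50         8.9707         8.9707
  2         9.50         8.4709        16.9419
  3         9.50         7.9990        23.9970
  4         9.50         7.5534        30.2134
  5         9.50         7.1325        35.6627
  6         9.50         6.7352        40.4110
  7         9.50         6.3599        44.5195
  8         9.50         6.0056        48.0447
  9       109.50        65.3658       588.2921
  Σ                    124.5930       837.0529
P = 124.5930; Macaulay duration = 837.0529 / 124.5930 = 6.71830 years.
Modified duration = D_Mac / (1 + y) = 6.71830 / 1.059 = 6.34400 years.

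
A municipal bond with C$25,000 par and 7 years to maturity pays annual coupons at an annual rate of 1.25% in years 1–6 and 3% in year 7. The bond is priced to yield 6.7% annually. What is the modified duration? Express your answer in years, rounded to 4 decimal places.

6.2694 years

Periodic yield y = 0.067. First find Macaulay duration:
  t   CF        PV=CF/(1+0.067)^t    t·PV
  1       312.50       292.8772       292.8772
  2       312.50       274.4866       548.9732
  3       312.50       257.2508       771.7525
  4       312.50       241.0973       964.3892
  5       312.50       225.9581     1,129.7905
  6       312.50       211.7695     1,270.6173
  7    25,750.00    16,354.0868   114,478.6073
  Σ                 17,857.5264   119,457.0072
P = 17,857.5264; Macaulay duration = 119,457.0072 / 17,857.5264 = 6.68945 years.
Modified duration = D_Mac / (1 + y) = 6.68945 / 1.067 = 6.26940 years.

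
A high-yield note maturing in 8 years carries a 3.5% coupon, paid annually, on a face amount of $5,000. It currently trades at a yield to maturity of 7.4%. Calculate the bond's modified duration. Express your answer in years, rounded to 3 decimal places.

6.486 years

Periodic yield y = 0.074. First find Macaulay duration:
  t   CF        PV=CF/(1+0.074)^t    t·PV
  1       175.00       162.9423       162.9423
  2       175.00       151.7153       303.4307
  3       175.00       141.2620       423.7859
  4       175.00       131.5288       526.1153
  5       175.00       122.4663       612.3316
  6       175.00       114.0282       684.1693
  7       175.00       106.1715       743.2007
  8     5,175.00     2,923.3183    23,386.5463
  Σ                  3,853.4327    26,842.5220
P = 3,853.4327; Macaulay duration = 26,842.5220 / 3,853.4327 = 6.96587 years.
Modified duration = D_Mac / (1 + y) = 6.96587 / 1.074 = 6.48592 years.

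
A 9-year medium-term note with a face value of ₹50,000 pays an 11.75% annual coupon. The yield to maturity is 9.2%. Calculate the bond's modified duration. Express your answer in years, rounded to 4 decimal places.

5.6967 years

Periodic yield y = 0.092. First find Macaulay duration:
  t   CF        PV=CF/(1+0.092)^t    t·PV
  1     5,875.00     5,380.0366     5,380.0366
  2     5,875.00     4,926.7735     9,853.5469
  3     5,875.00     4,511.6973    13,535.0920
  4     5,875.00     4,131.5910    16,526.3638
  5     5,875.00     3,783.5082    18,917.5410
  6     5,875.00     3,464.7511    20,788.5066
  7     5,875.00     3,172.8490    22,209.9429
  8     5,875.00     2,905.5394    23,244.3149
  9    55,875.00    25,305.4340   227,748.9064
  Σ                 57,582.1801   358,204.2511
P = 57,582.1801; Macaulay duration = 358,204.2511 / 57,582.1801 = 6.22075 years.
Modified duration = D_Mac / (1 + y) = 6.22075 / 1.092 = 5.69666 years.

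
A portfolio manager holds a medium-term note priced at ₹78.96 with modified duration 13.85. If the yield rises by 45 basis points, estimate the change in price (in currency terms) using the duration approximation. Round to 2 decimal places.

Duration approximation: ΔP/P ≈ -D_mod · Δy = -13.85 × (+0.0045) = -0.062325.
ΔP ≈ 78.96 × (-0.062325) = -4.921182.

-₹4.92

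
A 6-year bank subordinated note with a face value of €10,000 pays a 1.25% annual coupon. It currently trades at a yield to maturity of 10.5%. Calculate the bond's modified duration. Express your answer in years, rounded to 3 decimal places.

5.205 years

Periodic yield y = 0.105. First find Macaulay duration:
  t   CF        PV=CF/(1+0.105)^t    t·PV
  1       125.00       113.1222       113.1222
  2       125.00       102.3730       204.7460
  3       125.00        92.6453       277.9358
  4       125.00        83.8419       335.3674
  5       125.00        75.8750       379.3749
  6    10,125.00     5,561.8768    33,371.2607
  Σ                  6,029.7341    34,681.8070
P = 6,029.7341; Macaulay duration = 34,681.8070 / 6,029.7341 = 5.75180 years.
Modified duration = D_Mac / (1 + y) = 5.75180 / 1.105 = 5.20525 years.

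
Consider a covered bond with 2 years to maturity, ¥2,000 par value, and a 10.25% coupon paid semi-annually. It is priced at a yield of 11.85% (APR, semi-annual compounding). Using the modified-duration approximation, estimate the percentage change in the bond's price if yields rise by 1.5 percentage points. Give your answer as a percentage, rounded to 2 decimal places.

Periodic yield y = 0.05925. Modified duration first:
  t   CF        PV=CF/(1+0.05925)^t    t·PV
  1       102.50        96.7666        96.7666
  2       102.50        91.3539       182.7077
  3       102.50        86.2439       258.7317
  4     2,102.50     1,670.0986     6,680.3944
  Σ                  1,944.4630     7,218.6005
P = 1,944.4630; D_Mac = 3.71239 half-year periods = 1.85619 yrs; D_mod = 1.85619/(1+0.05925) = 1.75237 yrs.
ΔP/P ≈ -D_mod · Δy = -1.75237 × (+0.015) = -0.026285 = -2.6285%.

-2.63%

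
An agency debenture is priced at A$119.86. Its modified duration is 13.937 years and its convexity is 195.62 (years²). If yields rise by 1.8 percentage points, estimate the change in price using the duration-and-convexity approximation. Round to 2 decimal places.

-A$26.27

Duration effect: -D_mod·Δy = -13.937 × (+0.018) = -0.250866
Convexity effect: ½·C·(Δy)² = 0.5 × 195.62 × (0.018)² = +0.03169044
ΔP/P ≈ -0.250866 + 0.03169044 = -0.21917556
ΔP ≈ 119.86 × (-0.21917556) = -26.2703826216.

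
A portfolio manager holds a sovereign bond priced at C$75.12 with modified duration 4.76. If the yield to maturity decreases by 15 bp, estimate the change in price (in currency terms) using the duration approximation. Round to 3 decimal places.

+C$0.536

Duration approximation: ΔP/P ≈ -D_mod · Δy = -4.76 × (-0.0015) = +0.007140.
ΔP ≈ 75.12 × (+0.007140) = +0.5363568.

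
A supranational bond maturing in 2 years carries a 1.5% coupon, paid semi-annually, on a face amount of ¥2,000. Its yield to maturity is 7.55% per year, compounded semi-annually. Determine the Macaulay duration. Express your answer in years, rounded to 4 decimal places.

Periodic yield y = 0.03775. Discount each cash flow and weight by its period:
  t   CF        PV=CF/(1+0.03775)^t    t·PV
  1        15.00        14.4543        14.4543
  2        15.00        13.9285        27.8571
  3        15.00        13.4219        40.2656
  4     2,015.00     1,737.4171     6,949.6683
  Σ                  1,779.2218     7,032.2453
Price P = Σ PV = 1,779.2218.
Macaulay duration = Σ(t·PV) / P = 7,032.2453 / 1,779.2218 = 3.95243 half-year periods.
In years: 3.95243 / 2 = 1.97621 years.

1.9762 years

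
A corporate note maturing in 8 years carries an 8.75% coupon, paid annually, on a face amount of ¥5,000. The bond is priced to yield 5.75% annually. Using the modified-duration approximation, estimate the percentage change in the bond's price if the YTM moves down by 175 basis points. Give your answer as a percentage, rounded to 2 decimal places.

Periodic yield y = 0.0575. Modified duration first:
  t   CF        PV=CF/(1+0.0575)^t    t·PV
  1       437.50       413.7116       413.7116
  2       437.50       391.2166       782.4333
  3       437.50       369.9448     1,109.8344
  4       437.50       349.8296     1,399.3184
  5       437.50       330.8081     1,654.0407
  6       437.50       312.8209     1,876.9256
  7       437.50       295.8118     2,070.6823
  8     5,437.50     3,476.6123    27,812.8984
  Σ                  5,940.7557    37,119.8445
P = 5,940.7557; D_Mac = 6.24834 yrs; D_mod = 6.24834/(1+0.0575) = 5.90859 yrs.
ΔP/P ≈ -D_mod · Δy = -5.90859 × (-0.0175) = +0.103400 = +10.3400%.

+10.34%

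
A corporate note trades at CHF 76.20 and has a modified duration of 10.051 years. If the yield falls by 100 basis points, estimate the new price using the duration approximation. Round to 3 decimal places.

CHF 83.859

Duration approximation: ΔP/P ≈ -D_mod · Δy = -10.051 × (-0.01) = +0.100510.
New price ≈ 76.20 × (1 + 0.100510) = 83.858862.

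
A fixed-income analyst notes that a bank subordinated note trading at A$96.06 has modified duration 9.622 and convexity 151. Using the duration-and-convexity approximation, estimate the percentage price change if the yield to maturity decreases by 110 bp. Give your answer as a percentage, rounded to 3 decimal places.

Duration effect: -D_mod·Δy = -9.622 × (-0.011) = +0.105842
Convexity effect: ½·C·(Δy)² = 0.5 × 151 × (-0.011)² = +0.0091355
ΔP/P ≈ +0.105842 + 0.0091355 = +0.1149775
= +11.49775%.

+11.498%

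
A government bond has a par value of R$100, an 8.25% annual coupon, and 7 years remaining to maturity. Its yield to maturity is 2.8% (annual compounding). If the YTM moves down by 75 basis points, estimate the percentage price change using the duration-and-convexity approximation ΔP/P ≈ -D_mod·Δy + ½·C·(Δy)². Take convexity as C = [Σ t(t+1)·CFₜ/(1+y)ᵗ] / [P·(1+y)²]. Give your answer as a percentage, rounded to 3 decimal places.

With y = 0.028:
  t   CF        PV=CF/(1+0.028)^t    t·PV        t(t+1)·PV
  1         8.25         8.0253         8.0253          16.0506
  2         8.25         7.8067        15.6134          46.8402
  3         8.25         7.5941        22.7822          91.1288
  4         8.25         7.3872        29.5489         147.7446
  5         8.25         7.1860        35.9301         215.5806
  6         8.25         6.9903        41.9417         293.5922
  7       108.25        89.2229       624.5600       4,996.4797
  Σ                    134.2125       778.4016       5,807.4167
P = 134.2125; D_Mac = 5.79977 yrs; D_mod = 5.64180 yrs; C = 40.94529.
Duration effect: -5.64180 × (-0.0075) = +0.042314
Convexity effect: 0.5 × 40.94529 × (-0.0075)² = +0.0011516
ΔP/P ≈ +0.042314 + 0.0011516 = +0.043465 = +4.3465%.

+4.347%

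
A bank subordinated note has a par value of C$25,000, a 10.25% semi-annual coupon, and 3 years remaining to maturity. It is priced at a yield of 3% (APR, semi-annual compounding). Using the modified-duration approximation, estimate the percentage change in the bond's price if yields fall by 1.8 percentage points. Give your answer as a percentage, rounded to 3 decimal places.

Periodic yield y = 0.015. Modified duration first:
  t   CF        PV=CF/(1+0.015)^t    t·PV
  1     1,281.25     1,262.3153     1,262.3153
  2     1,281.25     1,243.6604     2,487.3207
  3     1,281.25     1,225.2811     3,675.8434
  4     1,281.25     1,207.1735     4,828.6942
  5     1,281.25     1,189.3335     5,946.6677
  6    26,281.25    24,035.3120   144,211.8720
  Σ                 30,163.0759   162,412.7133
P = 30,163.0759; D_Mac = 5.38449 half-year periods = 2.69224 yrs; D_mod = 2.69224/(1+0.015) = 2.65246 yrs.
ΔP/P ≈ -D_mod · Δy = -2.65246 × (-0.018) = +0.047744 = +4.7744%.

+4.774%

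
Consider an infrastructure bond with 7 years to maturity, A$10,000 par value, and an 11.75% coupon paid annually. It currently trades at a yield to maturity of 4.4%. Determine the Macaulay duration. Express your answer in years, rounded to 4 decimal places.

5.4636 years

Periodic yield y = 0.044. Discount each cash flow and weight by its year:
  t   CF        PV=CF/(1+0.044)^t    t·PV
  1     1,175.00     1,125.4789     1,125.4789
  2     1,175.00     1,078.0449     2,156.0899
  3     1,175.00     1,032.6101     3,097.8303
  4     1,175.00       989.0901     3,956.3606
  5     1,175.00       947.4043     4,737.0217
  6     1,175.00       907.4754     5,444.8526
  7    11,175.00     8,266.9258    57,868.4808
  Σ                 14,347.0297    78,386.1148
Price P = Σ PV = 14,347.0297.
Macaulay duration = Σ(t·PV) / P = 78,386.1148 / 14,347.0297 = 5.46358 years.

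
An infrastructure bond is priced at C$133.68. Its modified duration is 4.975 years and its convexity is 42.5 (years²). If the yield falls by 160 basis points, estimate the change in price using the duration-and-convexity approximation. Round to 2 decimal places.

+C$11.37

Duration effect: -D_mod·Δy = -4.975 × (-0.016) = +0.079600
Convexity effect: ½·C·(Δy)² = 0.5 × 42.5 × (-0.016)² = +0.0054400
ΔP/P ≈ +0.079600 + 0.0054400 = +0.085040
ΔP ≈ 133.68 × (+0.085040) = +11.3681472.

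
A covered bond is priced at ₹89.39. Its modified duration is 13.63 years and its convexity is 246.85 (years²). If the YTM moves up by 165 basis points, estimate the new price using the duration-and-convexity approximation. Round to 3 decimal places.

₹72.290

Duration effect: -D_mod·Δy = -13.63 × (+0.0165) = -0.224895
Convexity effect: ½·C·(Δy)² = 0.5 × 246.85 × (0.0165)² = +0.03360245625
ΔP/P ≈ -0.224895 + 0.03360245625 = -0.19129254375
New price ≈ 89.39 × (1 - 0.19129254375) = 72.2903595141875.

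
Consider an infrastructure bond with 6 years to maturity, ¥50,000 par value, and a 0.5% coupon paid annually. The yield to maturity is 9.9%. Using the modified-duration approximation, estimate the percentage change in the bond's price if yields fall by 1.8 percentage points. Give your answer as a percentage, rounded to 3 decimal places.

+9.659%

Periodic yield y = 0.099. Modified duration first:
  t   CF        PV=CF/(1+0.099)^t    t·PV
  1       250.00       227.4795       227.4795
  2       250.00       206.9877       413.9755
  3       250.00       188.3419       565.0257
  4       250.00       171.3757       685.5028
  5       250.00       155.9379       779.6893
  6    50,250.00    28,520.0256   171,120.1538
  Σ                 29,470.1483   173,791.8266
P = 29,470.1483; D_Mac = 5.89722 yrs; D_mod = 5.89722/(1+0.099) = 5.36598 yrs.
ΔP/P ≈ -D_mod · Δy = -5.36598 × (-0.018) = +0.096588 = +9.6588%.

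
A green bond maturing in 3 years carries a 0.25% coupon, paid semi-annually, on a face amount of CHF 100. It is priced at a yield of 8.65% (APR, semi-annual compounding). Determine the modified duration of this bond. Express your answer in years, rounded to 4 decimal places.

2.8652 years

Periodic yield y = 0.04325. First find Macaulay duration:
  t   CF        PV=CF/(1+0.04325)^t    t·PV
  1        0.125         0.1198         0.1198
  2        0.125         0.1149         0.2297
  3        0.125         0.1101         0.3303
  4        0.125         0.1055         0.4221
  5        0.125         0.1012         0.5058
  6      100.125        77.6626       465.9759
  Σ                     78.2141       467.5835
P = 78.2141; Macaulay duration = 467.5835 / 78.2141 = 5.97825 half-year periods = 2.98913 years.
Modified duration = D_Mac / (1 + y) = 2.98913 / 1.04325 = 2.86521 years.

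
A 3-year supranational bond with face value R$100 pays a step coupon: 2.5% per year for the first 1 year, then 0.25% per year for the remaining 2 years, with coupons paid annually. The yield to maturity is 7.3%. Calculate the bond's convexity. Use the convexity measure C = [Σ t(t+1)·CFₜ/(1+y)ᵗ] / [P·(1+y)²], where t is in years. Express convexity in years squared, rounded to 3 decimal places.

10.167

With y = 0.073:
  t   CF        PV=CF/(1+0.073)^t    t·PV        t(t+1)·PV
  1         2.50         2.3299         2.3299           4.6598
  2         0.25         0.2171         0.4343           1.3028
  3       100.25        81.1494       243.4481         973.7926
  Σ                     83.6964       246.2123         979.7553
P = 83.6964.
Convexity = Σ t(t+1)·PV / [P·(1+y)²] = 979.7553 / (83.6964 × 1.151329) = 10.16743.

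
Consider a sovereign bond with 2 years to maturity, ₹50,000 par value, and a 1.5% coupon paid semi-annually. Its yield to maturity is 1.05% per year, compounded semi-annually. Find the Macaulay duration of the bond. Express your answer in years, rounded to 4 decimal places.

1.9779 years

Periodic yield y = 0.00525. Discount each cash flow and weight by its period:
  t   CF        PV=CF/(1+0.00525)^t    t·PV
  1       375.00       373.0415       373.0415
  2       375.00       371.0933       742.1866
  3       375.00       369.1552     1,107.4657
  4    50,375.00    49,330.8651   197,323.4606
  Σ                 50,444.1552   199,546.1544
Price P = Σ PV = 50,444.1552.
Macaulay duration = Σ(t·PV) / P = 199,546.1544 / 50,444.1552 = 3.95578 half-year periods.
In years: 3.95578 / 2 = 1.97789 years.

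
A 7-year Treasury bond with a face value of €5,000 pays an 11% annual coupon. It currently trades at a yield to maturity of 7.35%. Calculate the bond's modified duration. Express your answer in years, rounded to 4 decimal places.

5.0213 years

Periodic yield y = 0.0735. First find Macaulay duration:
  t   CF        PV=CF/(1+0.0735)^t    t·PV
  1       550.00       512.3428       512.3428
  2       550.00       477.2639       954.5278
  3       550.00       444.5868     1,333.7603
  4       550.00       414.1470     1,656.5879
  5       550.00       385.7913     1,928.9566
  6       550.00       359.3771     2,156.2626
  7     5,550.00     3,378.1478    23,647.0343
  Σ                  5,971.6566    32,189.4723
P = 5,971.6566; Macaulay duration = 32,189.4723 / 5,971.6566 = 5.39038 years.
Modified duration = D_Mac / (1 + y) = 5.39038 / 1.0735 = 5.02131 years.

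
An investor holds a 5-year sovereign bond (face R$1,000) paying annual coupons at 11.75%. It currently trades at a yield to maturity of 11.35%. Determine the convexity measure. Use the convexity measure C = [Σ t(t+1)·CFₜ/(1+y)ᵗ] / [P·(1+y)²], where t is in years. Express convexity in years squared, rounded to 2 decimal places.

18.21

With y = 0.1135:
  t   CF        PV=CF/(1+0.1135)^t    t·PV        t(t+1)·PV
  1       117.50       105.5231       105.5231         211.0463
  2       117.50        94.7671       189.5341         568.6024
  3       117.50        85.1074       255.3221       1,021.2885
  4       117.50        76.4323       305.7292       1,528.6462
  5     1,117.50       652.8245     3,264.1224      19,584.7341
  Σ                  1,014.6543     4,120.2310      22,914.3174
P = 1,014.6543.
Convexity = Σ t(t+1)·PV / [P·(1+y)²] = 22,914.3174 / (1,014.6543 × 1.239882) = 18.21413.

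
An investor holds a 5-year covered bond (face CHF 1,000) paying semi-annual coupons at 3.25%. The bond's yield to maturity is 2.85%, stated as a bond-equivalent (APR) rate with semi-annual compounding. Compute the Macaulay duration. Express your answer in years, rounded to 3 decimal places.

Periodic yield y = 0.01425. Discount each cash flow and weight by its period:
  t   CF        PV=CF/(1+0.01425)^t    t·PV
  1        16.25        16.0217        16.0217
  2        16.25        15.7966        31.5932
  3        16.25        15.5747        46.7240
  4        16.25        15.3558        61.4233
  5        16.25        15.1401        75.7004
  6        16.25        14.9274        89.5642
  7        16.25        14.7176       103.0235
  8        16.25        14.5109       116.0869
  9        16.25        14.3070       128.7629
  10    1,016.25       882.1662     8,821.6616
  Σ                  1,018.5179     9,490.5617
Price P = Σ PV = 1,018.5179.
Macaulay duration = Σ(t·PV) / P = 9,490.5617 / 1,018.5179 = 9.31801 half-year periods.
In years: 9.31801 / 2 = 4.65901 years.

4.659 years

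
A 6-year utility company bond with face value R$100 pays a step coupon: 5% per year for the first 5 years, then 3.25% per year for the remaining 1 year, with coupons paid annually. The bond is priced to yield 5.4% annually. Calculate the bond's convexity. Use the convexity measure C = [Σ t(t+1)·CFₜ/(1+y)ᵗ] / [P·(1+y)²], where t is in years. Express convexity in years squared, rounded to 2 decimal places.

32.08

With y = 0.054:
  t   CF        PV=CF/(1+0.054)^t    t·PV        t(t+1)·PV
  1         5.00         4.7438         4.7438           9.4877
  2         5.00         4.5008         9.0016          27.0047
  3         5.00         4.2702        12.8106          51.2424
  4         5.00         4.0514        16.2057          81.0285
  5         5.00         3.8439        19.2193         115.3156
  6       103.25        75.3089       451.8535       3,162.9745
  Σ                     96.7190       513.8345       3,447.0534
P = 96.7190.
Convexity = Σ t(t+1)·PV / [P·(1+y)²] = 3,447.0534 / (96.7190 × 1.110916) = 32.08152.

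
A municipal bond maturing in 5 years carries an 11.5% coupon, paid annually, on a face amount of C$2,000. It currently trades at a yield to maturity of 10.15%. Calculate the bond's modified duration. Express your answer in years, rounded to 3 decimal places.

3.717 years

Periodic yield y = 0.1015. First find Macaulay duration:
  t   CF        PV=CF/(1+0.1015)^t    t·PV
  1       230.00       208.8062       208.8062
  2       230.00       189.5653       379.1306
  3       230.00       172.0974       516.2922
  4       230.00       156.2391       624.9565
  5     2,230.00     1,375.2522     6,876.2611
  Σ                  2,101.9602     8,605.4467
P = 2,101.9602; Macaulay duration = 8,605.4467 / 2,101.9602 = 4.09401 years.
Modified duration = D_Mac / (1 + y) = 4.09401 / 1.1015 = 3.71676 years.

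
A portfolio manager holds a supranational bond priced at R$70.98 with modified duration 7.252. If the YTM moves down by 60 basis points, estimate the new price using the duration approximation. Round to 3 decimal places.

R$74.068

Duration approximation: ΔP/P ≈ -D_mod · Δy = -7.252 × (-0.006) = +0.043512.
New price ≈ 70.98 × (1 + 0.043512) = 74.06848176.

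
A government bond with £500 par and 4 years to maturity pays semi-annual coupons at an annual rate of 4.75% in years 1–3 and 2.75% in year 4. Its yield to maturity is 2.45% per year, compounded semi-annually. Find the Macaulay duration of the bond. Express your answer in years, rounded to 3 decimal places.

3.704 years

Periodic yield y = 0.01225. Discount each cash flow and weight by its period:
  t   CF        PV=CF/(1+0.01225)^t    t·PV
  1       11.875        11.7313        11.7313
  2       11.875        11.5893        23.1786
  3       11.875        11.4491        34.3472
  4       11.875        11.3105        45.2421
  5       11.875        11.1736        55.8682
  6       11.875        11.0384        66.2305
  7        6.875         6.3133        44.1933
  8      506.875       459.8314     3,678.6509
  Σ                    534.4370     3,959.4421
Price P = Σ PV = 534.4370.
Macaulay duration = Σ(t·PV) / P = 3,959.4421 / 534.4370 = 7.40862 half-year periods.
In years: 7.40862 / 2 = 3.70431 years.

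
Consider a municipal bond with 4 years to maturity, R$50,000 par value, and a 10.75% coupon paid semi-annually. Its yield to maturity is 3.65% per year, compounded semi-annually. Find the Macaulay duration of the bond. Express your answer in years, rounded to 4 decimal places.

Periodic yield y = 0.01825. Discount each cash flow and weight by its period:
  t   CF        PV=CF/(1+0.01825)^t    t·PV
  1     2,687.50     2,639.3322     2,639.3322
  2     2,687.50     2,592.0277     5,184.0554
  3     2,687.50     2,545.5710     7,636.7130
  4     2,687.50     2,499.9470     9,999.7879
  5     2,687.50     2,455.1407    12,275.7033
  6     2,687.50     2,411.1374    14,466.8244
  7     2,687.50     2,367.9228    16,575.4597
  8    52,687.50    45,590.2782   364,722.2252
  Σ                 63,101.3569   433,500.1012
Price P = Σ PV = 63,101.3569.
Macaulay duration = Σ(t·PV) / P = 433,500.1012 / 63,101.3569 = 6.86990 half-year periods.
In years: 6.86990 / 2 = 3.43495 years.

3.4350 years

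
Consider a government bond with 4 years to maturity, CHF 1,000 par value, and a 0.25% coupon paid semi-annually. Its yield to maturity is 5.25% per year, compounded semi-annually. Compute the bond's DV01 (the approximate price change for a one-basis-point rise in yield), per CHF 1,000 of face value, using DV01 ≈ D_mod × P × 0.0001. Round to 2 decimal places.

CHF 0.32

Periodic yield y = 0.02625.
  t   CF        PV=CF/(1+0.02625)^t    t·PV
  1         1.25         1.2180         1.2180
  2         1.25         1.1869         2.3737
  3         1.25         1.1565         3.4695
  4         1.25         1.1269         4.5077
  5         1.25         1.0981         5.4905
  6         1.25         1.0700         6.4201
  7         1.25         1.0426         7.2985
  8     1,001.25       813.7990     6,510.3922
  Σ                    821.6981     6,541.1704
P = 821.6981; D_Mac = 7.96055 half-year periods = 3.98028 yrs; D_mod = 3.87847 yrs.
DV01 ≈ 3.87847 × 821.6981 × 0.0001 = 0.318693.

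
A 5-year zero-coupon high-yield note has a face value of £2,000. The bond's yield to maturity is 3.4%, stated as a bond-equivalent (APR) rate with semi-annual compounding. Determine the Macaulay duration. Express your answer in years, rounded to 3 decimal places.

5.000 years

A zero-coupon bond has a single cash flow at maturity, so its Macaulay duration equals its maturity: 5 years.
(Equivalently: 10 semi-annual periods ÷ 2 = 5 years.)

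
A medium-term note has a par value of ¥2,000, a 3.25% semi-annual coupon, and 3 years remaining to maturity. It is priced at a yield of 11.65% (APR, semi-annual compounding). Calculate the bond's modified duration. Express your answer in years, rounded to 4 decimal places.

Periodic yield y = 0.05825. First find Macaulay duration:
  t   CF        PV=CF/(1+0.05825)^t    t·PV
  1        32.50        30.7111        30.7111
  2        32.50        29.0206        58.0413
  3        32.50        27.4232        82.2697
  4        32.50        25.9137       103.6550
  5        32.50        24.4874       122.4368
  6     2,032.50     1,447.1078     8,682.6469
  Σ                  1,584.6639     9,079.7608
P = 1,584.6639; Macaulay duration = 9,079.7608 / 1,584.6639 = 5.72977 half-year periods = 2.86489 years.
Modified duration = D_Mac / (1 + y) = 2.86489 / 1.05825 = 2.70719 years.

2.7072 years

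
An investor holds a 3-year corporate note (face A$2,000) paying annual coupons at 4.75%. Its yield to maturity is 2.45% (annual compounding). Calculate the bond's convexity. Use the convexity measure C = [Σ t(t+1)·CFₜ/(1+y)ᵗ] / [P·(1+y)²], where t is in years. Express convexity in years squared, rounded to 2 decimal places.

10.78

With y = 0.0245:
  t   CF        PV=CF/(1+0.0245)^t    t·PV        t(t+1)·PV
  1        95.00        92.7282        92.7282         185.4563
  2        95.00        90.5106       181.0213         543.0639
  3     2,095.00     1,948.2655     5,844.7965      23,379.1859
  Σ                  2,131.5043     6,118.5459      24,107.7062
P = 2,131.5043.
Convexity = Σ t(t+1)·PV / [P·(1+y)²] = 24,107.7062 / (2,131.5043 × 1.049600) = 10.77571.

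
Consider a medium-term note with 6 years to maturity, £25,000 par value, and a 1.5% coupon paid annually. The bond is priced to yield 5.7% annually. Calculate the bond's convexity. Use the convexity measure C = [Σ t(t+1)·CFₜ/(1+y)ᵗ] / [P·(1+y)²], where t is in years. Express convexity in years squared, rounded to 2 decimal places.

35.52

With y = 0.057:
  t   CF        PV=CF/(1+0.057)^t    t·PV        t(t+1)·PV
  1       375.00       354.7777       354.7777         709.5553
  2       375.00       335.6459       671.2917       2,013.8752
  3       375.00       317.5458       952.6373       3,810.5490
  4       375.00       300.4217     1,201.6869       6,008.4343
  5       375.00       284.2211     1,421.1055       8,526.6333
  6    25,375.00    18,195.1704   109,171.0224     764,197.1566
  Σ                 19,787.7825   113,772.5214     785,266.2037
P = 19,787.7825.
Convexity = Σ t(t+1)·PV / [P·(1+y)²] = 785,266.2037 / (19,787.7825 × 1.117249) = 35.51974.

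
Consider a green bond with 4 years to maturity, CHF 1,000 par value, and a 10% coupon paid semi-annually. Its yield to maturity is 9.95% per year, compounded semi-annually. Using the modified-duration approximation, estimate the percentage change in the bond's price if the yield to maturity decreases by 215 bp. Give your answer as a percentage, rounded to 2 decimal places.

+6.95%

Periodic yield y = 0.04975. Modified duration first:
  t   CF        PV=CF/(1+0.04975)^t    t·PV
  1        50.00        47.6304        47.6304
  2        50.00        45.3731        90.7462
  3        50.00        43.2227       129.6682
  4        50.00        41.1743       164.6973
  5        50.00        39.2230       196.1149
  6        50.00        37.3641       224.1847
  7        50.00        35.5933       249.1534
  8     1,050.00       712.0365     5,696.2917
  Σ                  1,001.6174     6,798.4868
P = 1,001.6174; D_Mac = 6.78751 half-year periods = 3.39375 yrs; D_mod = 3.39375/(1+0.04975) = 3.23292 yrs.
ΔP/P ≈ -D_mod · Δy = -3.23292 × (-0.0215) = +0.069508 = +6.9508%.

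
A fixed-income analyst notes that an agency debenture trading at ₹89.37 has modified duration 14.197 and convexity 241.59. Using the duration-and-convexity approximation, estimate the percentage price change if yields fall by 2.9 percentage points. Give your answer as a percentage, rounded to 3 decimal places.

+51.330%

Duration effect: -D_mod·Δy = -14.197 × (-0.029) = +0.411713
Convexity effect: ½·C·(Δy)² = 0.5 × 241.59 × (-0.029)² = +0.101588595
ΔP/P ≈ +0.411713 + 0.101588595 = +0.513301595
= +51.3301595%.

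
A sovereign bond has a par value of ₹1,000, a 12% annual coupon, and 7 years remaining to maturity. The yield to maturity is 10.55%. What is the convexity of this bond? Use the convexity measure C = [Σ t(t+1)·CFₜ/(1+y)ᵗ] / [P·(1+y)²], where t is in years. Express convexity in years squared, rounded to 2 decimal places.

30.23

With y = 0.1055:
  t   CF        PV=CF/(1+0.1055)^t    t·PV        t(t+1)·PV
  1       120.00       108.5482       108.5482         217.0963
  2       120.00        98.1892       196.3784         589.1352
  3       120.00        88.8188       266.4565       1,065.8259
  4       120.00        80.3427       321.3707       1,606.8534
  5       120.00        72.6754       363.3771       2,180.2624
  6       120.00        65.7399       394.4392       2,761.0741
  7     1,120.00       555.0177     3,885.1236      31,080.9884
  Σ                  1,069.3318     5,535.6935      39,501.2357
P = 1,069.3318.
Convexity = Σ t(t+1)·PV / [P·(1+y)²] = 39,501.2357 / (1,069.3318 × 1.222130) = 30.22600.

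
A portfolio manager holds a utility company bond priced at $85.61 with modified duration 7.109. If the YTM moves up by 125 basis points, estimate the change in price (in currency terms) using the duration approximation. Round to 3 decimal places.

Duration approximation: ΔP/P ≈ -D_mod · Δy = -7.109 × (+0.0125) = -0.0888625.
ΔP ≈ 85.61 × (-0.0888625) = -7.607518625.

-$7.608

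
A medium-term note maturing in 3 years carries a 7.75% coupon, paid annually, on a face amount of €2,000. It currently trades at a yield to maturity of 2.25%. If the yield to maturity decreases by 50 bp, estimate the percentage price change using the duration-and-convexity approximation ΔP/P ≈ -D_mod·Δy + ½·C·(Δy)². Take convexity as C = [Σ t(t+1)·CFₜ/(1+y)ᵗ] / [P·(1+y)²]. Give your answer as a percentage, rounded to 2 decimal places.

+1.38%

With y = 0.0225:
  t   CF        PV=CF/(1+0.0225)^t    t·PV        t(t+1)·PV
  1       155.00       151.5892       151.5892         303.1785
  2       155.00       148.2535       296.5071         889.5212
  3     2,155.00     2,015.8459     6,047.5376      24,190.1505
  Σ                  2,315.6887     6,495.6339      25,382.8502
P = 2,315.6887; D_Mac = 2.80505 yrs; D_mod = 2.74333 yrs; C = 10.48416.
Duration effect: -2.74333 × (-0.005) = +0.013717
Convexity effect: 0.5 × 10.48416 × (-0.005)² = +0.0001311
ΔP/P ≈ +0.013717 + 0.0001311 = +0.013848 = +1.3848%.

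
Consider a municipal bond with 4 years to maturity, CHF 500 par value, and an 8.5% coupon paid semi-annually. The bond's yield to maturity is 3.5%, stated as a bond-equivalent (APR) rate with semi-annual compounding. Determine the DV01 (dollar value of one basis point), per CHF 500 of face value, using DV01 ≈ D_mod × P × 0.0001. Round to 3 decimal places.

Periodic yield y = 0.0175.
  t   CF        PV=CF/(1+0.0175)^t    t·PV
  1        21.25        20.8845        20.8845
  2        21.25        20.5253        41.0507
  3        21.25        20.1723        60.5169
  4        21.25        19.8254        79.3015
  5        21.25        19.4844        97.4220
  6        21.25        19.1493       114.8957
  7        21.25        18.8199       131.7395
  8       521.25       453.7020     3,629.6163
  Σ                    592.5632     4,175.4270
P = 592.5632; D_Mac = 7.04638 half-year periods = 3.52319 yrs; D_mod = 3.46260 yrs.
DV01 ≈ 3.46260 × 592.5632 × 0.0001 = 0.205181.

CHF 0.205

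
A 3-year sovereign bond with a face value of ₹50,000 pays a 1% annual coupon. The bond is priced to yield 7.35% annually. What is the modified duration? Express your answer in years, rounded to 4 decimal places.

2.7641 years

Periodic yield y = 0.0735. First find Macaulay duration:
  t   CF        PV=CF/(1+0.0735)^t    t·PV
  1       500.00       465.7662       465.7662
  2       500.00       433.8763       867.7526
  3    50,500.00    40,821.1497   122,463.4490
  Σ                 41,720.7921   123,796.9677
P = 41,720.7921; Macaulay duration = 123,796.9677 / 41,720.7921 = 2.96727 years.
Modified duration = D_Mac / (1 + y) = 2.96727 / 1.0735 = 2.76411 years.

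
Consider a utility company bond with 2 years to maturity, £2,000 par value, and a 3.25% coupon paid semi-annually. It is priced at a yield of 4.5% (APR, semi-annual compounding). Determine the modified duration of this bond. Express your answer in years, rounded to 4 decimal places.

Periodic yield y = 0.0225. First find Macaulay duration:
  t   CF        PV=CF/(1+0.0225)^t    t·PV
  1        32.50        31.7848        31.7848
  2        32.50        31.0854        62.1708
  3        32.50        30.4014        91.2042
  4     2,032.50     1,859.4191     7,437.6764
  Σ                  1,952.6907     7,622.8362
P = 1,952.6907; Macaulay duration = 7,622.8362 / 1,952.6907 = 3.90376 half-year periods = 1.95188 years.
Modified duration = D_Mac / (1 + y) = 1.95188 / 1.0225 = 1.90893 years.

1.9089 years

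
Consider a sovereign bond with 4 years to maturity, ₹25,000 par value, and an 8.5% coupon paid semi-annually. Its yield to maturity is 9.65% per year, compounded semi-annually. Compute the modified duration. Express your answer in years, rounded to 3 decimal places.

3.302 years

Periodic yield y = 0.04825. First find Macaulay duration:
  t   CF        PV=CF/(1+0.04825)^t    t·PV
  1     1,062.50     1,013.5941     1,013.5941
  2     1,062.50       966.9393     1,933.8785
  3     1,062.50       922.4319     2,767.2958
  4     1,062.50       879.9732     3,519.8929
  5     1,062.50       839.4688     4,197.3442
  6     1,062.50       800.8289     4,804.9731
  7     1,062.50       763.9674     5,347.7720
  8    26,062.50    17,877.1014   143,016.8113
  Σ                 24,064.3050   166,601.5619
P = 24,064.3050; Macaulay duration = 166,601.5619 / 24,064.3050 = 6.92318 half-year periods = 3.46159 years.
Modified duration = D_Mac / (1 + y) = 3.46159 / 1.04825 = 3.30226 years.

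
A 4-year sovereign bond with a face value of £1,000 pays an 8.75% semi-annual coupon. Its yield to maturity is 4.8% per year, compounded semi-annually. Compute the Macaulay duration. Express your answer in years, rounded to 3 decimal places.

3.500 years

Periodic yield y = 0.024. Discount each cash flow and weight by its period:
  t   CF        PV=CF/(1+0.024)^t    t·PV
  1        43.75        42.7246        42.7246
  2        43.75        41.7233        83.4465
  3        43.75        40.7454       122.2361
  4        43.75        39.7904       159.1616
  5        43.75        38.8578       194.2890
  6        43.75        37.9471       227.6825
  7        43.75        37.0577       259.4038
  8     1,043.75       863.3698     6,906.9581
  Σ                  1,142.2160     7,995.9022
Price P = Σ PV = 1,142.2160.
Macaulay duration = Σ(t·PV) / P = 7,995.9022 / 1,142.2160 = 7.00034 half-year periods.
In years: 7.00034 / 2 = 3.50017 years.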